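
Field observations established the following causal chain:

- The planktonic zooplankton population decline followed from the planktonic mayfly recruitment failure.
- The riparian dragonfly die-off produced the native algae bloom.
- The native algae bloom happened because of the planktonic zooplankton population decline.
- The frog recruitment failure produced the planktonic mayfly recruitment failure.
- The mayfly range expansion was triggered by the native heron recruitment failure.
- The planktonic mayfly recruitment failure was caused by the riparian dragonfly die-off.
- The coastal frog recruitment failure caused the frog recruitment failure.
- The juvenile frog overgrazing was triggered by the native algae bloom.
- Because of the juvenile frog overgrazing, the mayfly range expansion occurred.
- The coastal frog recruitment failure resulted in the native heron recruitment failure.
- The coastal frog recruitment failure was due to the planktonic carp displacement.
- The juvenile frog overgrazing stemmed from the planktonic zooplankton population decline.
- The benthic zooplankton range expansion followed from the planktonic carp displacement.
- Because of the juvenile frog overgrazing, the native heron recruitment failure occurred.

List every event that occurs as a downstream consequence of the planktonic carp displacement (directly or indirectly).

the benthic zooplankton range expansion, the coastal frog recruitment failure, the frog recruitment failure, the juvenile frog overgrazing, the mayfly range expansion, the native algae bloom, the native heron recruitment failure, the planktonic mayfly recruitment failure, the planktonic zooplankton population decline

Direct effects: the coastal frog recruitment failure, the benthic zooplankton range expansion.
2 steps out: the frog recruitment failure, the native heron recruitment failure.
3 steps out: the planktonic mayfly recruitment failure, the mayfly range expansion.
4 steps out: the planktonic zooplankton population decline.
5 steps out: the native algae bloom, the juvenile frog overgrazing.
Not reachable from it: the riparian dragonfly die-off.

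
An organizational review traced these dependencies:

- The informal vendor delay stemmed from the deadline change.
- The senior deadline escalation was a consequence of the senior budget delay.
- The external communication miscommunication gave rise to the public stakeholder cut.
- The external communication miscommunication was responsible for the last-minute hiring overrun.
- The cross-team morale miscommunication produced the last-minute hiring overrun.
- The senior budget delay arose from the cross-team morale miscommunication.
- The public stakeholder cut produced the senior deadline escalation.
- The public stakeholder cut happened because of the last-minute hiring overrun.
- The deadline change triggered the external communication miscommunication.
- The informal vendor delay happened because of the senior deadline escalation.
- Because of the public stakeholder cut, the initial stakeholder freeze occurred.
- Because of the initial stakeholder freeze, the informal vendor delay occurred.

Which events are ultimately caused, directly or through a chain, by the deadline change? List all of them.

Direct effects: the external communication miscommunication, the informal vendor delay.
2 steps out: the last-minute hiring overrun, the public stakeholder cut.
3 steps out: the senior deadline escalation, the initial stakeholder freeze.
Not reachable from it: the cross-team morale miscommunication, the senior budget delay.

the external communication miscommunication, the informal vendor delay, the initial stakeholder freeze, the last-minute hiring overrun, the public stakeholder cut, the senior deadline escalation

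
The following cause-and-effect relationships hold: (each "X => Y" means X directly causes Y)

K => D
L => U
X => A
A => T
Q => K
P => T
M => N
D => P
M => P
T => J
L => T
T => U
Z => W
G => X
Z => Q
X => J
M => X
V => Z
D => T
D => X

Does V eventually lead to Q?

There is a causal chain: V → Z → Q.

Yes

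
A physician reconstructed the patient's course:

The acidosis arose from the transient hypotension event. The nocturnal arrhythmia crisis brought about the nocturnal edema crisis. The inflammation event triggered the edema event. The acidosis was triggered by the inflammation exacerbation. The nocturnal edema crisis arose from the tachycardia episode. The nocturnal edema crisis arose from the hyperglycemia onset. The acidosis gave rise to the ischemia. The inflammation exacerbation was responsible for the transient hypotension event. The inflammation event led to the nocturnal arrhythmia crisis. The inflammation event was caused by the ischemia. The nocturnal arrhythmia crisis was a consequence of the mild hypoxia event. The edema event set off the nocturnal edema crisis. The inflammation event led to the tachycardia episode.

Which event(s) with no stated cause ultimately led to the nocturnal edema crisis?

the hyperglycemia onset, the inflammation exacerbation, the mild hypoxia event

Tracing upstream from the nocturnal edema crisis: the nocturnal edema crisis ← the tachycardia episode ← the inflammation event ← the ischemia ← the acidosis ← the inflammation exacerbation.
A separate upstream branch: the nocturnal edema crisis ← the hyperglycemia onset.
A separate upstream branch: the nocturnal edema crisis ← the nocturnal arrhythmia crisis ← the mild hypoxia event.
Each of those chain origins has no stated cause.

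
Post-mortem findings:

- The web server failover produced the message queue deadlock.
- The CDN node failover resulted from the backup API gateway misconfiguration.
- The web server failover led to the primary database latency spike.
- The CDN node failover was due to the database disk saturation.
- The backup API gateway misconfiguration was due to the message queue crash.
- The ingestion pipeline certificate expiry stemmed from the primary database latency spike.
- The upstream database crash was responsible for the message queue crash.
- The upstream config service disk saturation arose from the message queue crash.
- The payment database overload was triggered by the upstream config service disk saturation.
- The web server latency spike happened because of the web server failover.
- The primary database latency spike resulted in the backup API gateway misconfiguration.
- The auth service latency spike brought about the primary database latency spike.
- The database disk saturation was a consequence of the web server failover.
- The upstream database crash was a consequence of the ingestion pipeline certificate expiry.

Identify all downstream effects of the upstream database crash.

the CDN node failover, the backup API gateway misconfiguration, the message queue crash, the payment database overload, the upstream config service disk saturation

Direct effects: the message queue crash.
2 steps out: the backup API gateway misconfiguration, the upstream config service disk saturation.
3 steps out: the payment database overload, the CDN node failover.
Not reachable from it: the web server failover, the database disk saturation, the primary database latency spike, the ingestion pipeline certificate expiry, the message queue deadlock, the web server latency spike, the auth service latency spike.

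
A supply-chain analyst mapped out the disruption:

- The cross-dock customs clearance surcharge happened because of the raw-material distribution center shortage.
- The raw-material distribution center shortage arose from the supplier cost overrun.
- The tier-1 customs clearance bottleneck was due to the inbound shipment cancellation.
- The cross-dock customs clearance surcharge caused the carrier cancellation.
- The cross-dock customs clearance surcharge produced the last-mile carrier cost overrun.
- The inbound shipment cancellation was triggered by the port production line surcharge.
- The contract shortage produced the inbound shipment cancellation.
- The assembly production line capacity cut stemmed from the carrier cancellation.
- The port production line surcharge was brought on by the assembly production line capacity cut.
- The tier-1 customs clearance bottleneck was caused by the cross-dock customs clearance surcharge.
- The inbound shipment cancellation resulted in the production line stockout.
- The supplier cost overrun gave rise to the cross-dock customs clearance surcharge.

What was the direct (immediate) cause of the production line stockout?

Upstream contributors include the supplier cost overrun, the raw-material distribution center shortage, the cross-dock customs clearance surcharge, the carrier cancellation, the assembly production line capacity cut, the port production line surcharge, the contract shortage, but only the inbound shipment cancellation feeds directly into the production line stockout.

the inbound shipment cancellation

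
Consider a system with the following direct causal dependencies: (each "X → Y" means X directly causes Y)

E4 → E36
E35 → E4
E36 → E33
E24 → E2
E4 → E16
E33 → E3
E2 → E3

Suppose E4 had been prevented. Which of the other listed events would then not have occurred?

E16, E33, E36

Downstream of E4: E36, E16, E33, E3.
Of those, still caused via another path: E3.
The remainder have no surviving cause.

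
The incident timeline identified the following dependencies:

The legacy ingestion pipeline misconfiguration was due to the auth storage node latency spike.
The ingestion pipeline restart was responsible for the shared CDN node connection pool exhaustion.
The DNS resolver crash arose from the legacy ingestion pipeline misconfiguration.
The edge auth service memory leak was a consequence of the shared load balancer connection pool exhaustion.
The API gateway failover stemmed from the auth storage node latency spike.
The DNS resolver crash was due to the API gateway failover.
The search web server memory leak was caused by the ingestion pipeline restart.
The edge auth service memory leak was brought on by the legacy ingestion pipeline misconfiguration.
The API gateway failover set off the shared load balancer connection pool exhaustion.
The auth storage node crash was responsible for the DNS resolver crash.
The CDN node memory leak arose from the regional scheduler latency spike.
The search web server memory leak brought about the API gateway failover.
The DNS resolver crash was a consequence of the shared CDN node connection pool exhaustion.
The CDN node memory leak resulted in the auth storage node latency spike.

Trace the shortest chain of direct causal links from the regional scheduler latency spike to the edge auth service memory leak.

the regional scheduler latency spike → the CDN node memory leak
the CDN node memory leak → the auth storage node latency spike
the auth storage node latency spike → the legacy ingestion pipeline misconfiguration
the legacy ingestion pipeline misconfiguration → the edge auth service memory leak
Length: 4 steps.

the regional scheduler latency spike → the CDN node memory leak → the auth storage node latency spike → the legacy ingestion pipeline misconfiguration → the edge auth service memory leak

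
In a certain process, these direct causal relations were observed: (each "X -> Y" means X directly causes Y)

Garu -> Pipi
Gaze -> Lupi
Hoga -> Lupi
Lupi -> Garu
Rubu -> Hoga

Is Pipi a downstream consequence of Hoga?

There is a causal chain: Hoga → Lupi → Garu → Pipi.

Yes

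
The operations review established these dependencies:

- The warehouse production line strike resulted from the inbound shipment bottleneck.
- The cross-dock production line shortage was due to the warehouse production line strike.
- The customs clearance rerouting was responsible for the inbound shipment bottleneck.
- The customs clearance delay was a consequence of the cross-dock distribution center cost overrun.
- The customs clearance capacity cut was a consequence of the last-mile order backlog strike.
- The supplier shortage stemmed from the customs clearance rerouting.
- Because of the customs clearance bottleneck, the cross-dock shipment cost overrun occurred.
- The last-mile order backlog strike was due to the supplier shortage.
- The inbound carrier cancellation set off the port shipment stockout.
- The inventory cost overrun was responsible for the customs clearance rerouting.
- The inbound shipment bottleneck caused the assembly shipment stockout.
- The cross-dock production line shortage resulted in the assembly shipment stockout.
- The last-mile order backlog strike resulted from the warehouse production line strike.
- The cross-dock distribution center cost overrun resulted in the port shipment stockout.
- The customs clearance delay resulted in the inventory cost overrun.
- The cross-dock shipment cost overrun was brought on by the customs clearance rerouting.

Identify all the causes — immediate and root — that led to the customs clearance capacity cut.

the cross-dock distribution center cost overrun, the customs clearance delay, the customs clearance rerouting, the inbound shipment bottleneck, the inventory cost overrun, the last-mile order backlog strike, the supplier shortage, the warehouse production line strike

Immediate cause of the customs clearance capacity cut: the last-mile order backlog strike.
Further upstream: the cross-dock distribution center cost overrun, the customs clearance delay, the inventory cost overrun, the customs clearance rerouting, the inbound shipment bottleneck, the warehouse production line strike, the supplier shortage.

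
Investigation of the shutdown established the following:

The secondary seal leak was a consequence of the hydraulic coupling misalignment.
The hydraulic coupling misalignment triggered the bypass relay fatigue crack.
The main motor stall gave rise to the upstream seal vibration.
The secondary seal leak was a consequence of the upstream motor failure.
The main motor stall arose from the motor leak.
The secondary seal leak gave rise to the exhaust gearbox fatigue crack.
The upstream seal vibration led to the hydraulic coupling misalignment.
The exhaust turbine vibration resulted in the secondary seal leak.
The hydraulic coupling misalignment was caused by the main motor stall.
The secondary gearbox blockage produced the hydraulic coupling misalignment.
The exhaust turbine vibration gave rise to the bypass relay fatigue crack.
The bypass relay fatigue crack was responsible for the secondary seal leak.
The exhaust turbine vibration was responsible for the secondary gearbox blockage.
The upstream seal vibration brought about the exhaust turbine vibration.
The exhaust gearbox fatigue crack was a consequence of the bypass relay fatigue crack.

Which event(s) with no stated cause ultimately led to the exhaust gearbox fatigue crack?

the motor leak, the upstream motor failure

Tracing upstream from the exhaust gearbox fatigue crack: the exhaust gearbox fatigue crack ← the bypass relay fatigue crack ← the hydraulic coupling misalignment ← the main motor stall ← the motor leak.
A separate upstream branch: the exhaust gearbox fatigue crack ← the secondary seal leak ← the upstream motor failure.
Each of those chain origins has no stated cause.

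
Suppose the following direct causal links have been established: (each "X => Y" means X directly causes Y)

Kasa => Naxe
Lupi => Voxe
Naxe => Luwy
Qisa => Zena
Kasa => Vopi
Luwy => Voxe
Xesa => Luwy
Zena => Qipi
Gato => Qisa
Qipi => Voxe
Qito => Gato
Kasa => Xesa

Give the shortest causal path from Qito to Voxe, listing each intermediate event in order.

Qito → Gato
Gato → Qisa
Qisa → Zena
Zena → Qipi
Qipi → Voxe
Length: 5 steps.

Qito → Gato → Qisa → Zena → Qipi → Voxe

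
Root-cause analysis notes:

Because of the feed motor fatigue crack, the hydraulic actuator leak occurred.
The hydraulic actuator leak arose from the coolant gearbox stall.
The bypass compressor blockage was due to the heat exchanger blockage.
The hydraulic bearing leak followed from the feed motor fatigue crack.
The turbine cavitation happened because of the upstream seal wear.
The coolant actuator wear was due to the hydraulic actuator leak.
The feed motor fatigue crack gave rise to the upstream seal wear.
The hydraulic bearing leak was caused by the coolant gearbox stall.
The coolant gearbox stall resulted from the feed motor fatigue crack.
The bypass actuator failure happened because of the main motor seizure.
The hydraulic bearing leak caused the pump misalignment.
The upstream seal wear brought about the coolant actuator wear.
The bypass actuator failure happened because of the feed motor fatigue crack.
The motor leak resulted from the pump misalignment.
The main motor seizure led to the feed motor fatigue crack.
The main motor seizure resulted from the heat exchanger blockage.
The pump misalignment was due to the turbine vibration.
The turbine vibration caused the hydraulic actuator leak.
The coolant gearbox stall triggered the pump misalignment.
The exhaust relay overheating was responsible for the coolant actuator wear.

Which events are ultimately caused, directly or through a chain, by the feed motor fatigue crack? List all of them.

the bypass actuator failure, the coolant actuator wear, the coolant gearbox stall, the hydraulic actuator leak, the hydraulic bearing leak, the motor leak, the pump misalignment, the turbine cavitation, the upstream seal wear

Direct effects: the upstream seal wear, the coolant gearbox stall, the bypass actuator failure, the hydraulic bearing leak, the hydraulic actuator leak.
2 steps out: the turbine cavitation, the pump misalignment, the coolant actuator wear.
3 steps out: the motor leak.
Not reachable from it: the heat exchanger blockage, the bypass compressor blockage, the main motor seizure, the turbine vibration, the exhaust relay overheating.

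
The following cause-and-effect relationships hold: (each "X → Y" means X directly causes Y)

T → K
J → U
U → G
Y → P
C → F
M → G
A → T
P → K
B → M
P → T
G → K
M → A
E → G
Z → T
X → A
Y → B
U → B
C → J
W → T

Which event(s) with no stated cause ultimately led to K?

Tracing upstream from K: K ← G ← U ← J ← C.
A separate upstream branch: K ← T ← Z.
A separate upstream branch: K ← T ← W.
A separate upstream branch: K ← P ← Y.
A separate upstream branch: K ← G ← E.
A separate upstream branch: K ← T ← A ← X.
Each of those chain origins has no stated cause.

C, E, W, X, Y, Z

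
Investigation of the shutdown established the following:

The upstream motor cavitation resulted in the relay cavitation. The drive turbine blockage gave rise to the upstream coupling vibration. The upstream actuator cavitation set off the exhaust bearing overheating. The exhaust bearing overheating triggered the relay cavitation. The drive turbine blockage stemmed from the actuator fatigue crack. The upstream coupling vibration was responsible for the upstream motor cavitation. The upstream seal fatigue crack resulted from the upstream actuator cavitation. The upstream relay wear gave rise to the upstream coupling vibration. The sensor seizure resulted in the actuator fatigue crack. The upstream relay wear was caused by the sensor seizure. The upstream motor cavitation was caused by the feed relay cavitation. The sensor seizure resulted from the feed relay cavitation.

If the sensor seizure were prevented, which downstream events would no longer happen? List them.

the actuator fatigue crack, the drive turbine blockage, the upstream coupling vibration, the upstream relay wear

Downstream of the sensor seizure: the actuator fatigue crack, the upstream relay wear, the drive turbine blockage, the upstream coupling vibration, the upstream motor cavitation, the relay cavitation.
Of those, still caused via another path: the upstream motor cavitation, the relay cavitation.
The remainder have no surviving cause.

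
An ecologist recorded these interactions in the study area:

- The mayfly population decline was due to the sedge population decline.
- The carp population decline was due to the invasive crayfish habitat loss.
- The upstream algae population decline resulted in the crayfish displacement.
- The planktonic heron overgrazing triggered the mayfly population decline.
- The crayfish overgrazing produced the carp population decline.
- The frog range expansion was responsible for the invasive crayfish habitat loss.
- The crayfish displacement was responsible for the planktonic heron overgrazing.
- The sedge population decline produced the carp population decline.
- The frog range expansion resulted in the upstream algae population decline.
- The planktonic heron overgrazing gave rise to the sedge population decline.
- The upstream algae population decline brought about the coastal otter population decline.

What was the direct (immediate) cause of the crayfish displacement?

the upstream algae population decline

Upstream contributors include the frog range expansion, but only the upstream algae population decline feeds directly into the crayfish displacement.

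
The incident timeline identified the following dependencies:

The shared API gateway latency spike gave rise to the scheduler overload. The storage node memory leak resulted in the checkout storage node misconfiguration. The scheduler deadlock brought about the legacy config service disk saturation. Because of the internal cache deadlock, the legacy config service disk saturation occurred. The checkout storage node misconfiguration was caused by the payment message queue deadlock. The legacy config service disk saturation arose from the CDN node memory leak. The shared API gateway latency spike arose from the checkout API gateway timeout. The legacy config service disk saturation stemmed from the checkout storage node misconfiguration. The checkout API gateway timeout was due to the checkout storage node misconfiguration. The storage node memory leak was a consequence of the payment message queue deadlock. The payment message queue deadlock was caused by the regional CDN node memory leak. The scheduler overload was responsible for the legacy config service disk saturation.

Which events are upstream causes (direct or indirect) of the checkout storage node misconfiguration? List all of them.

the payment message queue deadlock, the regional CDN node memory leak, the storage node memory leak

Immediate causes of the checkout storage node misconfiguration: the payment message queue deadlock, the storage node memory leak.
Further upstream: the regional CDN node memory leak.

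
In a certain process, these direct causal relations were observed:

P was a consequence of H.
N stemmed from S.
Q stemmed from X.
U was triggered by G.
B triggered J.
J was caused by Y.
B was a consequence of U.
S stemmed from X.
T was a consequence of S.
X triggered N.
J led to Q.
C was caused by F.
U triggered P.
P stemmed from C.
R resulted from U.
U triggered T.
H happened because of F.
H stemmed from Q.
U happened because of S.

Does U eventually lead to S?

No

U leads to R, B, J, T, Q, H, P; S is not among them.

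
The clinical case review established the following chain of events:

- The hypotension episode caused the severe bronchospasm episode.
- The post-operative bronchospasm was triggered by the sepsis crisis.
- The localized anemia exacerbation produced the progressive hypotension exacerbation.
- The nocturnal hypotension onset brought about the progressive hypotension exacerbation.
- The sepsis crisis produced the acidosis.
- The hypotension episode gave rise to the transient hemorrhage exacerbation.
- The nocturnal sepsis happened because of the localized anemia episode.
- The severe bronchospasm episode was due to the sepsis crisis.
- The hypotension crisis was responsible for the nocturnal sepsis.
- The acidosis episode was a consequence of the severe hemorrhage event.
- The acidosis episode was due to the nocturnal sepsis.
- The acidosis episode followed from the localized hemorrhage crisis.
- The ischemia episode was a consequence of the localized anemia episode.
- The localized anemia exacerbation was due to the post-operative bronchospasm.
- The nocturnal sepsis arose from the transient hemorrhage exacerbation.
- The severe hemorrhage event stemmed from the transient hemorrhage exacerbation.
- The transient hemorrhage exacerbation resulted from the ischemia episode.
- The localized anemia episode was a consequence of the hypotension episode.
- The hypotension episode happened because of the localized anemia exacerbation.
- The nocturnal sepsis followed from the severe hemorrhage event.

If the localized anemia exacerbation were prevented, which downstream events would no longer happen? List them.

Downstream of the localized anemia exacerbation: the hypotension episode, the localized anemia episode, the ischemia episode, the progressive hypotension exacerbation, the severe bronchospasm episode, the transient hemorrhage exacerbation, the severe hemorrhage event, the nocturnal sepsis, the acidosis episode.
Of those, still caused via another path: the progressive hypotension exacerbation, the severe bronchospasm episode, the nocturnal sepsis, the acidosis episode.
The remainder have no surviving cause.

the hypotension episode, the ischemia episode, the localized anemia episode, the severe hemorrhage event, the transient hemorrhage exacerbation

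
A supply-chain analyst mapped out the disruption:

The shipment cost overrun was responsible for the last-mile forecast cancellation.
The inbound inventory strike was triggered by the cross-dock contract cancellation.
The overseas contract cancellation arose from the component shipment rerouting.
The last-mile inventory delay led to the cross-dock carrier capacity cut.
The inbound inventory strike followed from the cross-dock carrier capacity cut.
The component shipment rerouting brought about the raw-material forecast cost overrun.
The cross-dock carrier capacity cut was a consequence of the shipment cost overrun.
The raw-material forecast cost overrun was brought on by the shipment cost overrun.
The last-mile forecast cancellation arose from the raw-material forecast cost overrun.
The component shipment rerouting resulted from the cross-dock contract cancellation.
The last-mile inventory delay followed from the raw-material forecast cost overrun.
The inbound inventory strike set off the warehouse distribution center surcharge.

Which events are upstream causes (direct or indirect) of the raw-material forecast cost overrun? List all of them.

the component shipment rerouting, the cross-dock contract cancellation, the shipment cost overrun

Immediate causes of the raw-material forecast cost overrun: the shipment cost overrun, the component shipment rerouting.
Further upstream: the cross-dock contract cancellation.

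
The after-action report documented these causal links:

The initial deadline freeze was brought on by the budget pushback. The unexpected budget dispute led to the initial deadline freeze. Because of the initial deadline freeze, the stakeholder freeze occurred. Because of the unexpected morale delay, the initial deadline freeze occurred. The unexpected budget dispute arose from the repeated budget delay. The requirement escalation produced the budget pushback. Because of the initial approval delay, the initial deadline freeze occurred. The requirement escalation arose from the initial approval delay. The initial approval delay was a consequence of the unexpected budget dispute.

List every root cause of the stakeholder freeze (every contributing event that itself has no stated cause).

the repeated budget delay, the unexpected morale delay

Tracing upstream from the stakeholder freeze: the stakeholder freeze ← the initial deadline freeze ← the unexpected budget dispute ← the repeated budget delay.
A separate upstream branch: the stakeholder freeze ← the initial deadline freeze ← the unexpected morale delay.
Each of those chain origins has no stated cause.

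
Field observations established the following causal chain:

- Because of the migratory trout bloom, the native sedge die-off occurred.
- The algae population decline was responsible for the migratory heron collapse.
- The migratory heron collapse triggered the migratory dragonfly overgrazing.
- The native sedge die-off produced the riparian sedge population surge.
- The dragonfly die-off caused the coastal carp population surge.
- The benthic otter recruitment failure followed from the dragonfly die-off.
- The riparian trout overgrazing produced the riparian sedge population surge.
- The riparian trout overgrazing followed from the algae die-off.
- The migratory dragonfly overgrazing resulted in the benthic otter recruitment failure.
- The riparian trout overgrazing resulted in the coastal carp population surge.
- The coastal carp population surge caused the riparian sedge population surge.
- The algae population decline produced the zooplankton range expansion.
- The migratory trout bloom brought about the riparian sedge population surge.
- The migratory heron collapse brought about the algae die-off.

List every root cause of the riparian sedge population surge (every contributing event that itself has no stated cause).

Tracing upstream from the riparian sedge population surge: the riparian sedge population surge ← the riparian trout overgrazing ← the algae die-off ← the migratory heron collapse ← the algae population decline.
A separate upstream branch: the riparian sedge population surge ← the coastal carp population surge ← the dragonfly die-off.
A separate upstream branch: the riparian sedge population surge ← the migratory trout bloom.
Each of those chain origins has no stated cause.

the algae population decline, the dragonfly die-off, the migratory trout bloom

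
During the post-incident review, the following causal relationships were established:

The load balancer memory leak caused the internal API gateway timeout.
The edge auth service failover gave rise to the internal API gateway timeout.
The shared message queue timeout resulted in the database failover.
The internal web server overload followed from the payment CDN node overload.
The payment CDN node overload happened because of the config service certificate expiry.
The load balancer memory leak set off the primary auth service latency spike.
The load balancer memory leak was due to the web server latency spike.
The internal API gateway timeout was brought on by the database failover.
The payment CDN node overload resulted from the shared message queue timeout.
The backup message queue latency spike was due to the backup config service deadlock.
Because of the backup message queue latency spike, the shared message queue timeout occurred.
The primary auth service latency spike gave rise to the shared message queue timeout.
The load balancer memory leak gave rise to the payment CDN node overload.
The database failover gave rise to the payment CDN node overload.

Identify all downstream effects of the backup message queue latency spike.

the database failover, the internal API gateway timeout, the internal web server overload, the payment CDN node overload, the shared message queue timeout

Direct effects: the shared message queue timeout.
2 steps out: the database failover, the payment CDN node overload.
3 steps out: the internal API gateway timeout, the internal web server overload.
Not reachable from it: the web server latency spike, the backup config service deadlock, the load balancer memory leak, the primary auth service latency spike, the edge auth service failover, the config service certificate expiry.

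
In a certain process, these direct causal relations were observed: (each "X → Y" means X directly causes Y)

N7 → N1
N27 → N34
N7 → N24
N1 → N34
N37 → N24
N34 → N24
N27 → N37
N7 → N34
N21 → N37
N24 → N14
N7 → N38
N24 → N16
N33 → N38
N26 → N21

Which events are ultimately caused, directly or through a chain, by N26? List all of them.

Direct effects: N21.
2 steps out: N37.
3 steps out: N24.
4 steps out: N16, N14.
Not reachable from it: N33, N7, N27, N1, N38, N34.

N14, N16, N21, N24, N37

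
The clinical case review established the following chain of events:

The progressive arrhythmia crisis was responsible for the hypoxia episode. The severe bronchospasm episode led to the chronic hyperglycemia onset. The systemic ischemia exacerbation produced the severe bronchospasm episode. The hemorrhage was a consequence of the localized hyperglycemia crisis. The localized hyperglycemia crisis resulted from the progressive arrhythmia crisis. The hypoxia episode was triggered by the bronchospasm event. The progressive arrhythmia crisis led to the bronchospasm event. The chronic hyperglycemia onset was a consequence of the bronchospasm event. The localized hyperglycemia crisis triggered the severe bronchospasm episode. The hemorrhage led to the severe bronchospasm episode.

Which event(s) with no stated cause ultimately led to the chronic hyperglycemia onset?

Tracing upstream from the chronic hyperglycemia onset: the chronic hyperglycemia onset ← the bronchospasm event ← the progressive arrhythmia crisis.
A separate upstream branch: the chronic hyperglycemia onset ← the severe bronchospasm episode ← the systemic ischemia exacerbation.
Each of those chain origins has no stated cause.

the progressive arrhythmia crisis, the systemic ischemia exacerbation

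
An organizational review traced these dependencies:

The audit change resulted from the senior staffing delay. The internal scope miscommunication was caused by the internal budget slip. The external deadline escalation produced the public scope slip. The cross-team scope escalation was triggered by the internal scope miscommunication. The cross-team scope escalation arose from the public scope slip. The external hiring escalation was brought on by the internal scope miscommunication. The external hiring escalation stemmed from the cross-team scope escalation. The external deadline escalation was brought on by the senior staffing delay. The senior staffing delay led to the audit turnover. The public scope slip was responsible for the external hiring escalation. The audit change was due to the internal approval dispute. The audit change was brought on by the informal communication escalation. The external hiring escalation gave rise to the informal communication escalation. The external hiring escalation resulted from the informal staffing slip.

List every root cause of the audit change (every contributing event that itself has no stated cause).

the informal staffing slip, the internal approval dispute, the internal budget slip, the senior staffing delay

Tracing upstream from the audit change: the audit change ← the senior staffing delay.
A separate upstream branch: the audit change ← the informal communication escalation ← the external hiring escalation ← the internal scope miscommunication ← the internal budget slip.
A separate upstream branch: the audit change ← the informal communication escalation ← the external hiring escalation ← the informal staffing slip.
A separate upstream branch: the audit change ← the internal approval dispute.
Each of those chain origins has no stated cause.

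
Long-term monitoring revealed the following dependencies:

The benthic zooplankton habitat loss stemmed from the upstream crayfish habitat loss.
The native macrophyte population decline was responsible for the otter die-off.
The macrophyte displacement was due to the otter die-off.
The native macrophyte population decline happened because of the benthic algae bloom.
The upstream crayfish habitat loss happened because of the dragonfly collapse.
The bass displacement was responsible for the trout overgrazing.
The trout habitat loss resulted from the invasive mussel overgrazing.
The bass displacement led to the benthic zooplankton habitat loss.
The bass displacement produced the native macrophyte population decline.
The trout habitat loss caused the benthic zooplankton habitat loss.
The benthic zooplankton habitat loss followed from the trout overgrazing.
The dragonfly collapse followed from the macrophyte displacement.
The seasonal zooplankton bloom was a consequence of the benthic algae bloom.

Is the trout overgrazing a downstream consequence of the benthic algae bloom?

No

The benthic algae bloom leads to the seasonal zooplankton bloom, the native macrophyte population decline, the otter die-off, the macrophyte displacement, the dragonfly collapse, the upstream crayfish habitat loss, the benthic zooplankton habitat loss; the trout overgrazing is not among them.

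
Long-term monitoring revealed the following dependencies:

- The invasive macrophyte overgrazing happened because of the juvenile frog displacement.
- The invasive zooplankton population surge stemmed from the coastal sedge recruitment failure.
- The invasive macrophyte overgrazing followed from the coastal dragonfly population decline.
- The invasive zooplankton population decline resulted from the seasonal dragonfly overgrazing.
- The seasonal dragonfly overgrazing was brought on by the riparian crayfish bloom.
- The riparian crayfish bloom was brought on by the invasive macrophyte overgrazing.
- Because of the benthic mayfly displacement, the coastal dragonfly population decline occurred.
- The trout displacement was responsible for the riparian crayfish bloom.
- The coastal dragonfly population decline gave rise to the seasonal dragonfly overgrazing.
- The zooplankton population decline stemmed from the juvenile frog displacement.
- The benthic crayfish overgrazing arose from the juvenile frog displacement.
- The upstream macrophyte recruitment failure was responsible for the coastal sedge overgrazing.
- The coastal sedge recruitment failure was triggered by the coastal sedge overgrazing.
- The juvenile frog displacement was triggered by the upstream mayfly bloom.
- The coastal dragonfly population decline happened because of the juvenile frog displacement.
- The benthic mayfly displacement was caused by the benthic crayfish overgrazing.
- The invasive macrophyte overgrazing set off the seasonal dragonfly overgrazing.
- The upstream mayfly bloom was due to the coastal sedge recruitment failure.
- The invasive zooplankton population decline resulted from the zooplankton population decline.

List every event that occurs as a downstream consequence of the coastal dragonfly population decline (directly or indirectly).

the invasive macrophyte overgrazing, the invasive zooplankton population decline, the riparian crayfish bloom, the seasonal dragonfly overgrazing

Direct effects: the invasive macrophyte overgrazing, the seasonal dragonfly overgrazing.
2 steps out: the riparian crayfish bloom, the invasive zooplankton population decline.
Not reachable from it: the upstream macrophyte recruitment failure, the trout displacement, the coastal sedge overgrazing, the coastal sedge recruitment failure, the upstream mayfly bloom, the juvenile frog displacement, the invasive zooplankton population surge, the benthic crayfish overgrazing, the benthic mayfly displacement, the zooplankton population decline.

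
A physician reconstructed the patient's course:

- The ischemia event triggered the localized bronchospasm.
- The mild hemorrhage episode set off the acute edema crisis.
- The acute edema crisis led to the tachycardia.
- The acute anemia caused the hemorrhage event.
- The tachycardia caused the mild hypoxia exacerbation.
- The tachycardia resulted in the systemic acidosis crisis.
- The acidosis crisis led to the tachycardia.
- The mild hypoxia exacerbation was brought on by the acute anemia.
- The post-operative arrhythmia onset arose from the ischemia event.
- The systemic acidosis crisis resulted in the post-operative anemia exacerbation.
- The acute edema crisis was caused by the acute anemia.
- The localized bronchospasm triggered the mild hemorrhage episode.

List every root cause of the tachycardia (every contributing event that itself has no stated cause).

the acidosis crisis, the acute anemia, the ischemia event

Tracing upstream from the tachycardia: the tachycardia ← the acute edema crisis ← the acute anemia.
A separate upstream branch: the tachycardia ← the acute edema crisis ← the mild hemorrhage episode ← the localized bronchospasm ← the ischemia event.
A separate upstream branch: the tachycardia ← the acidosis crisis.
Each of those chain origins has no stated cause.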